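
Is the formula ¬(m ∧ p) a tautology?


Build the truth table over {m, p}:
m | p | φ
---------
F | F | T
T | F | T
F | T | T
T | T | F
Counterexample at row 4: with m=T, p=T, the formula is F.

No, it is not a tautology.


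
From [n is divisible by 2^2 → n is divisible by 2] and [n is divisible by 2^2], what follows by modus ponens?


Modus ponens: from (P → Q) and P, infer Q.
P = 'n is divisible by 2^2' is asserted, and P → Q holds, so Q follows.

n is divisible by 2.


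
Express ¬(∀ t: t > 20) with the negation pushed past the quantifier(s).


¬(∀ x: φ) = ∃ x: ¬φ, and ¬(∃ x: φ) = ∀ x: ¬φ.
Apply to the universal statement.

∃ t: ¬(t > 20)


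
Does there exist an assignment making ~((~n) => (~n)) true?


Check all 2 assignments over {n}:
n | φ
-----
False | False
True | False
No assignment makes the formula true.

Unsatisfiable.


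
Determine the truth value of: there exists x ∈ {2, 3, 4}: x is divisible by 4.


Evaluate the predicate on each element: 2:F, 3:F, 4:T.
Witness x = 4 satisfies the predicate.

T


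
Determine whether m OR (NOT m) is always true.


Build the truth table over {m}:
m | φ
-----
F | T
T | T
Every row evaluates to true.

Yes, it is a tautology.


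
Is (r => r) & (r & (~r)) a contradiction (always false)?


Truth table over {r}:
r | φ
-----
False | False
True | False
Every row is false.

Yes, it is a contradiction.


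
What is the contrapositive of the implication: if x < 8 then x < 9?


The contrapositive of (P → Q) is (¬Q → ¬P); it is logically equivalent to the original.
Here P = 'x < 8' and Q = 'x < 9'.

If not (x < 9), then not (x < 8).


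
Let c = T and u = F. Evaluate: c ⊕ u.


Exclusive or is true when exactly one operand is true.
Substitute: c=T, u=F.
T ⊕ F evaluates to T.

T


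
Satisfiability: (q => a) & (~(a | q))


Search for a satisfying assignment over {a, q}.
Try a=False, q=False: the formula evaluates to True.
A satisfying assignment exists.

Satisfiable.


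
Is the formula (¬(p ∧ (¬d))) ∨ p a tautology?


Build the truth table over {d, p}:
d | p | φ
---------
F | F | T
T | F | T
F | T | T
T | T | T
Every row evaluates to true.

Yes, it is a tautology.


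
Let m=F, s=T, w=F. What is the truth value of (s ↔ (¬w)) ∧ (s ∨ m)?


Substitute m=F, s=T, w=F:
¬w = T
s ↔ (¬w) = T ↔ T = T
s ∨ m = T ∨ F = T
(s ↔ (¬w)) ∧ (s ∨ m) = T ∧ T = T

T


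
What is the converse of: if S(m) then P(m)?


The converse of (P → Q) is (Q → P). It is not in general equivalent to the original.
Here P = 'S(m)' and Q = 'P(m)'.

If P(m), then S(m).


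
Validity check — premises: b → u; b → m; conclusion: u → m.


This is (no valid rule). There exist truth assignments where the premises are all true but the conclusion is false.

Invalid.


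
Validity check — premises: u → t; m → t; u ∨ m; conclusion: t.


This matches the form of proof by cases: the conclusion follows in every model of the premises.

Valid.


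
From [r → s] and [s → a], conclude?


Hypothetical syllogism: from (P → Q) and (Q → R), infer (P → R).
Chain the two implications through the shared middle term 's'.

r → a


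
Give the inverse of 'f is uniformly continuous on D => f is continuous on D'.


The inverse of (P → Q) is (¬P → ¬Q). It is equivalent to the converse, not to the original.
Here P = 'f is uniformly continuous on D' and Q = 'f is continuous on D'.

If not (f is uniformly continuous on D), then not (f is continuous on D).


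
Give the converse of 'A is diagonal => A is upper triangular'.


The converse of (P → Q) is (Q → P). It is not in general equivalent to the original.
Here P = 'A is diagonal' and Q = 'A is upper triangular'.

If A is upper triangular, then A is diagonal.


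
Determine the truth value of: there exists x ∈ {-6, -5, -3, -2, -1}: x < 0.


Evaluate the predicate on each element: -6:T, -5:T, -3:T, -2:T, -1:T.
Witness x = -6 satisfies the predicate.

T


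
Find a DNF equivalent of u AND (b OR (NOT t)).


Step 1: Distribute ∧ over ∨: u ∧ (b ∨ (¬t)) = (u ∧ b) ∨ (u ∧ (¬t)).

(u AND b) OR (u AND (NOT t))


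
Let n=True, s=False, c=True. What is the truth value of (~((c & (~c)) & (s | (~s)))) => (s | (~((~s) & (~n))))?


Substitute n=True, s=False, c=True:
… (earlier sub-steps elided)
~s = True
s | (~s) = False | True = True
(c & (~c)) & (s | (~s)) = False & True = False
~((c & (~c)) & (s | (~s))) = True
~s = True
~n = False
(~s) & (~n) = True & False = False
~((~s) & (~n)) = True
s | (~((~s) & (~n))) = False | True = True
(~((c & (~c)) & (s | (~s)))) => (s | (~((~s) & (~n)))) = True => True = True

True


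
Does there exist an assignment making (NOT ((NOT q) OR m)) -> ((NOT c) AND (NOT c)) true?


Search for a satisfying assignment over {c, m, q}.
Try c=F, m=F, q=F: the formula evaluates to T.
A satisfying assignment exists.

Satisfiable.


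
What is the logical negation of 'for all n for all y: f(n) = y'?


Negation flips each quantifier (∀↔∃) and negates the inner predicate.
¬(for all n for all y: φ) = there exists n there exists y: ¬φ.

there exists n there exists y: NOT(f(n) = y)


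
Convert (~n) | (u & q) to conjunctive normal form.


Step 1: Distribute ∨ over ∧: (¬n) ∨ (u ∧ q) = ((¬n) ∨ u) ∧ ((¬n) ∨ q).

((~n) | u) & ((~n) | q)


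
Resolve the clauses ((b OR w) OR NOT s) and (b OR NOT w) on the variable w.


The clauses contain complementary literals w and NOTw.
Resolution eliminates this pair and disjoins the remaining literals (merging duplicates).

(b OR NOT s)


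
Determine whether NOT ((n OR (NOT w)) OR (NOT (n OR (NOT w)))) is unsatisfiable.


Truth table over {n, w}:
n | w | φ
---------
F | F | F
T | F | F
F | T | F
T | T | F
Every row is false.

Yes, it is a contradiction.


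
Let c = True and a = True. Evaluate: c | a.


Disjunction is false only when both operands are false.
Substitute: c=True, a=True.
True | True evaluates to True.

True


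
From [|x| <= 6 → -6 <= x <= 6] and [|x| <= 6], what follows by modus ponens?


Modus ponens: from (P → Q) and P, infer Q.
P = '|x| <= 6' is asserted, and P → Q holds, so Q follows.

-6 <= x <= 6.


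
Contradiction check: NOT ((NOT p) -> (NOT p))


Truth table over {p}:
p | φ
-----
F | F
T | F
Every row is false.

Yes, it is a contradiction.


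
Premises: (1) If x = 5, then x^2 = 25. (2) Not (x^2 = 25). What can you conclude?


Modus tollens: from (P → Q) and ¬Q, infer ¬P.
Q = 'x^2 = 25' is denied; since P → Q, P must also fail.

Not (x = 5).


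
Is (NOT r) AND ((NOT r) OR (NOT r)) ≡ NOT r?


Compare truth tables:
r | φ | ψ
---------
F | T | T
T | F | F
The columns φ and ψ agree on every row.

Yes, they are logically equivalent.


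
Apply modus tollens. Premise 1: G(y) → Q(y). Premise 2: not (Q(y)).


Modus tollens: from (P → Q) and ¬Q, infer ¬P.
Q = 'Q(y)' is denied; since P → Q, P must also fail.

Not (G(y)).


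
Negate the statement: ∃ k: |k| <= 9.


¬(∀ x: φ) = ∃ x: ¬φ, and ¬(∃ x: φ) = ∀ x: ¬φ.
Apply to the existential statement.

∀ k: ¬(|k| <= 9)


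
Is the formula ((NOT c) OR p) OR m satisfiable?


Search for a satisfying assignment over {c, m, p}.
Try c=F, m=F, p=F: the formula evaluates to T.
A satisfying assignment exists.

Satisfiable.


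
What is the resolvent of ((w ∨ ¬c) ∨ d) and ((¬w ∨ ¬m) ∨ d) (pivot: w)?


The clauses contain complementary literals w and ¬w.
Resolution eliminates this pair and disjoins the remaining literals (merging duplicates).

((d ∨ ¬c) ∨ ¬m)


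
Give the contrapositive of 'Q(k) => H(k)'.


The contrapositive of (P → Q) is (¬Q → ¬P); it is logically equivalent to the original.
Here P = 'Q(k)' and Q = 'H(k)'.

If not (H(k)), then not (Q(k)).


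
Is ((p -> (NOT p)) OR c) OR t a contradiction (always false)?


Truth table over {c, p, t}:
c | p | t | φ
-------------
F | F | F | T
T | F | F | T
F | T | F | F
T | T | F | T
F | F | T | T
T | F | T | T
F | T | T | T
T | T | T | T
Satisfying assignment at row 1: c=F, p=F, t=F gives T.

No, it is not a contradiction.


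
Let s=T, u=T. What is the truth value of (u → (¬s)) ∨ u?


Substitute s=T, u=T:
¬s = F
u → (¬s) = T → F = F
(u → (¬s)) ∨ u = F ∨ T = T

T


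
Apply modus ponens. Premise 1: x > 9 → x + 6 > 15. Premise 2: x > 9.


Modus ponens: from (P → Q) and P, infer Q.
P = 'x > 9' is asserted, and P → Q holds, so Q follows.

x + 6 > 15.


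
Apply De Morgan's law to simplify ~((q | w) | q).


De Morgan: the negation of a disjunction is the conjunction of the negations.
Distribute ~ across |, flipping it to &, and negate each literal.

((~q) & (~w)) & (~q)


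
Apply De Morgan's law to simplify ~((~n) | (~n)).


De Morgan: the negation of a disjunction is the conjunction of the negations.
Distribute ~ across |, flipping it to &, and negate each literal.

n & n


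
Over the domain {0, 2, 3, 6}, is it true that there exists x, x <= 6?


Evaluate the predicate on each element: 0:T, 2:T, 3:T, 6:T.
Witness x = 0 satisfies the predicate.

T


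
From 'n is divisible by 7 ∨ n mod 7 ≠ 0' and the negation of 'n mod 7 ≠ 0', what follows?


Disjunctive syllogism: from (P ∨ Q) and ¬P, infer Q.
One disjunct, 'n mod 7 ≠ 0', is ruled out; the other must hold.

n is divisible by 7


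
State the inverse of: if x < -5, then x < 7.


The inverse of (P → Q) is (¬P → ¬Q). It is equivalent to the converse, not to the original.
Here P = 'x < -5' and Q = 'x < 7'.

If not (x < -5), then not (x < 7).


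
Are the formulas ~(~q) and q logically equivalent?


Compare truth tables:
q | φ | ψ
---------
False | False | False
True | True | True
The columns φ and ψ agree on every row.

Yes, they are logically equivalent.


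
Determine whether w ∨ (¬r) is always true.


Build the truth table over {r, w}:
r | w | φ
---------
F | F | T
T | F | F
F | T | T
T | T | T
Counterexample at row 2: with r=T, w=F, the formula is F.

No, it is not a tautology.


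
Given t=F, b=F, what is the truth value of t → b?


Implication is false only when antecedent is true and consequent is false.
Substitute: t=F, b=F.
F → F evaluates to T.

T


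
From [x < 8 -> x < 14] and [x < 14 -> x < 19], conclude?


Hypothetical syllogism: from (P → Q) and (Q → R), infer (P → R).
Chain the two implications through the shared middle term 'x < 14'.

x < 8 -> x < 19


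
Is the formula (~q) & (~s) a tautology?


Build the truth table over {q, s}:
q | s | φ
---------
False | False | True
True | False | False
False | True | False
True | True | False
Counterexample at row 2: with q=True, s=False, the formula is False.

No, it is not a tautology.


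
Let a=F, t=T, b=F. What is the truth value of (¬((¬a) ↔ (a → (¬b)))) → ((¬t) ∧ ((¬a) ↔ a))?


Substitute a=F, t=T, b=F:
¬a = T
¬b = T
a → (¬b) = F → T = T
(¬a) ↔ (a → (¬b)) = T ↔ T = T
¬((¬a) ↔ (a → (¬b))) = F
¬t = F
¬a = T
(¬a) ↔ a = T ↔ F = F
(¬t) ∧ ((¬a) ↔ a) = F ∧ F = F
(¬((¬a) ↔ (a → (¬b)))) → ((¬t) ∧ ((¬a) ↔ a)) = F → F = T

T


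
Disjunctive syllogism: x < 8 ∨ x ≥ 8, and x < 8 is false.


Disjunctive syllogism: from (P ∨ Q) and ¬P, infer Q.
One disjunct, 'x < 8', is ruled out; the other must hold.

x ≥ 8


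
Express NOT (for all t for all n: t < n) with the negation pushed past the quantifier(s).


Negation flips each quantifier (∀↔∃) and negates the inner predicate.
¬(for all t for all n: φ) = there exists t there exists n: ¬φ.

there exists t there exists n: NOT(t < n)


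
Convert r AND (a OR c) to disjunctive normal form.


Step 1: Distribute ∧ over ∨: r ∧ (a ∨ c) = (r ∧ a) ∨ (r ∧ c).

(r AND a) OR (r AND c)


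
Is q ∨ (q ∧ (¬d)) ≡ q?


Compare truth tables:
d | q | φ | ψ
-------------
F | F | F | F
T | F | F | F
F | T | T | T
T | T | T | T
The columns φ and ψ agree on every row.

Yes, they are logically equivalent.


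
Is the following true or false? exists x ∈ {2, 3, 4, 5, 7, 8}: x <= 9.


Evaluate the predicate on each element: 2:True, 3:True, 4:True, 5:True, 7:True, 8:True.
Witness x = 2 satisfies the predicate.

True


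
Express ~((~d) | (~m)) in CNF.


Step 1: Apply De Morgan: ¬((¬d) ∨ (¬m)) = ¬(¬d) ∧ ¬(¬m).
Step 2: Eliminate any double negations (¬¬X = X).

d & m


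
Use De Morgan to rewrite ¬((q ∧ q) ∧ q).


De Morgan: the negation of a conjunction is the disjunction of the negations.
Distribute ¬ across ∧, flipping it to ∨, and negate each literal.

((¬q) ∨ (¬q)) ∨ (¬q)


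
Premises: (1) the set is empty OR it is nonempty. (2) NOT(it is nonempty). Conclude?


Disjunctive syllogism: from (P ∨ Q) and ¬P, infer Q.
One disjunct, 'it is nonempty', is ruled out; the other must hold.

the set is empty


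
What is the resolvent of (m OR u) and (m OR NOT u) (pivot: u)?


The clauses contain complementary literals u and NOTu.
Resolution eliminates this pair and disjoins the remaining literals (merging duplicates).

m


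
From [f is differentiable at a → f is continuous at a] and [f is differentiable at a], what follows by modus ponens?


Modus ponens: from (P → Q) and P, infer Q.
P = 'f is differentiable at a' is asserted, and P → Q holds, so Q follows.

f is continuous at a.


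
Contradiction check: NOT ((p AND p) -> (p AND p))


Truth table over {p}:
p | φ
-----
F | F
T | F
Every row is false.

Yes, it is a contradiction.


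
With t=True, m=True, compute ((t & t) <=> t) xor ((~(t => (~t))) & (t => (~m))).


Substitute t=True, m=True:
t & t = True & True = True
(t & t) <=> t = True <=> True = True
~t = False
t => (~t) = True => False = False
~(t => (~t)) = True
~m = False
t => (~m) = True => False = False
(~(t => (~t))) & (t => (~m)) = True & False = False
((t & t) <=> t) xor ((~(t => (~t))) & (t => (~m))) = True xor False = True

True


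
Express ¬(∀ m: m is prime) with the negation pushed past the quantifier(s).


¬(∀ x: φ) = ∃ x: ¬φ, and ¬(∃ x: φ) = ∀ x: ¬φ.
Apply to the universal statement.

∃ m: ¬(m is prime)


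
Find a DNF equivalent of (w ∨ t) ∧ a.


Step 1: Distribute ∧ over ∨: (w ∨ t) ∧ a = (w ∧ a) ∨ (t ∧ a).

(w ∧ a) ∨ (t ∧ a)


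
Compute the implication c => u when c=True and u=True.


Implication is false only when antecedent is true and consequent is false.
Substitute: c=True, u=True.
True => True evaluates to True.

True


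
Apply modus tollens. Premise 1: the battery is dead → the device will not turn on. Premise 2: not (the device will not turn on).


Modus tollens: from (P → Q) and ¬Q, infer ¬P.
Q = 'the device will not turn on' is denied; since P → Q, P must also fail.

Not (the battery is dead).


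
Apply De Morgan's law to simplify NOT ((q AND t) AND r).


De Morgan: the negation of a conjunction is the disjunction of the negations.
Distribute NOT across AND, flipping it to OR, and negate each literal.

((NOT q) OR (NOT t)) OR (NOT r)


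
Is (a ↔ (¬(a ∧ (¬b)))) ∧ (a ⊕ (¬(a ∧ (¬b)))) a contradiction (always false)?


Truth table over {a, b}:
a | b | φ
---------
F | F | F
T | F | F
F | T | F
T | T | F
Every row is false.

Yes, it is a contradiction.


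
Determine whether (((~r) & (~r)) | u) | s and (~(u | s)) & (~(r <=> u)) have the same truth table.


Compare truth tables:
r | s | u | φ | ψ
-----------------
False | False | False | True | False
True | False | False | False | True
False | True | False | True | False
True | True | False | True | False
False | False | True | True | False
True | False | True | True | False
False | True | True | True | False
True | True | True | True | False
They differ at row 1 (r=False, s=False, u=False): φ=True but ψ=False.

No, they are not logically equivalent.


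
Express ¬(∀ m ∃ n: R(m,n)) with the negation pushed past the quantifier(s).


Negation flips each quantifier (∀↔∃) and negates the inner predicate.
¬(∀ m ∃ n: φ) = ∃ m ∀ n: ¬φ.

∃ m ∀ n: ¬(R(m,n))


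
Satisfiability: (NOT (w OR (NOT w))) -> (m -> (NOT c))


Search for a satisfying assignment over {c, m, w}.
Try c=F, m=F, w=F: the formula evaluates to T.
A satisfying assignment exists.

Satisfiable.


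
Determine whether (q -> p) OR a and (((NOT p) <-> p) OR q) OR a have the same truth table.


Compare truth tables:
a | p | q | φ | ψ
-----------------
F | F | F | T | F
T | F | F | T | T
F | T | F | T | F
T | T | F | T | T
F | F | T | F | T
T | F | T | T | T
F | T | T | T | T
T | T | T | T | T
They differ at row 1 (a=F, p=F, q=F): φ=T but ψ=F.

No, they are not logically equivalent.


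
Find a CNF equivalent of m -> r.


Step 1: Rewrite m → r as ¬m ∨ r.

(NOT m) OR r


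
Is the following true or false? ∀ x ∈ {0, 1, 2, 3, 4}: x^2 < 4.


Evaluate the predicate on each element: 0:T, 1:T, 2:F, 3:F, 4:F.
Counterexample x = 2 fails the predicate.

F


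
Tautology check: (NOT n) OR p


Build the truth table over {n, p}:
n | p | φ
---------
F | F | T
T | F | F
F | T | T
T | T | T
Counterexample at row 2: with n=T, p=F, the formula is F.

No, it is not a tautology.


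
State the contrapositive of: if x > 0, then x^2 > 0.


The contrapositive of (P → Q) is (¬Q → ¬P); it is logically equivalent to the original.
Here P = 'x > 0' and Q = 'x^2 > 0'.

If not (x^2 > 0), then not (x > 0).


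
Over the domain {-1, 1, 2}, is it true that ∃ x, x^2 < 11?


Evaluate the predicate on each element: -1:T, 1:T, 2:T.
Witness x = -1 satisfies the predicate.

T


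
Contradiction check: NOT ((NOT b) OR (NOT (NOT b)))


Truth table over {b}:
b | φ
-----
F | F
T | F
Every row is false.

Yes, it is a contradiction.


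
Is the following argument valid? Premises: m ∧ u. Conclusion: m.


This matches the form of conjunction elimination: the conclusion follows in every model of the premises.

Valid.


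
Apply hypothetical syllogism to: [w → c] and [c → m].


Hypothetical syllogism: from (P → Q) and (Q → R), infer (P → R).
Chain the two implications through the shared middle term 'c'.

w → m


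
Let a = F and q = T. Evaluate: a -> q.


Implication is false only when antecedent is true and consequent is false.
Substitute: a=F, q=T.
F -> T evaluates to T.

T


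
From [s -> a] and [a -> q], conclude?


Hypothetical syllogism: from (P → Q) and (Q → R), infer (P → R).
Chain the two implications through the shared middle term 'a'.

s -> q


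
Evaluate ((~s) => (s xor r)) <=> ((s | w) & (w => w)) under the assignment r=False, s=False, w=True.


Substitute r=False, s=False, w=True:
~s = True
s xor r = False xor False = False
(~s) => (s xor r) = True => False = False
s | w = False | True = True
w => w = True => True = True
(s | w) & (w => w) = True & True = True
((~s) => (s xor r)) <=> ((s | w) & (w => w)) = False <=> True = False

False


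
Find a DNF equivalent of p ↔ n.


Step 1: p ↔ n is true exactly when both agree: (p ∧ n) ∨ (¬p ∧ ¬n).

(p ∧ n) ∨ ((¬p) ∧ (¬n))


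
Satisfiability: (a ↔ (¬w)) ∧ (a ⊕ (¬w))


Check all 4 assignments over {a, w}:
a | w | φ
---------
F | F | F
T | F | F
F | T | F
T | T | F
No assignment makes the formula true.

Unsatisfiable.


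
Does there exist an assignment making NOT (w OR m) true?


Search for a satisfying assignment over {m, w}.
Try m=F, w=F: the formula evaluates to T.
A satisfying assignment exists.

Satisfiable.


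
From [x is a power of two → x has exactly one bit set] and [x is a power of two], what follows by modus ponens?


Modus ponens: from (P → Q) and P, infer Q.
P = 'x is a power of two' is asserted, and P → Q holds, so Q follows.

x has exactly one bit set.


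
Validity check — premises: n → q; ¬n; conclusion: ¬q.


This is denying the antecedent (fallacy). There exist truth assignments where the premises are all true but the conclusion is false.

Invalid.


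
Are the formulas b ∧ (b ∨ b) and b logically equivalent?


Compare truth tables:
b | φ | ψ
---------
F | F | F
T | T | T
The columns φ and ψ agree on every row.

Yes, they are logically equivalent.


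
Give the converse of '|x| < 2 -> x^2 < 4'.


The converse of (P → Q) is (Q → P). It is not in general equivalent to the original.
Here P = '|x| < 2' and Q = 'x^2 < 4'.

If x^2 < 4, then |x| < 2.


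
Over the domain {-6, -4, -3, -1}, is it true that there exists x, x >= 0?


Evaluate the predicate on each element: -6:F, -4:F, -3:F, -1:F.
No element satisfies the predicate.

F


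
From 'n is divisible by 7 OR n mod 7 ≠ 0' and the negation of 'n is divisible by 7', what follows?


Disjunctive syllogism: from (P ∨ Q) and ¬P, infer Q.
One disjunct, 'n is divisible by 7', is ruled out; the other must hold.

n mod 7 ≠ 0


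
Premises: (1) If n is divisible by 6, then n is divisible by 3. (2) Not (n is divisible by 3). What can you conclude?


Modus tollens: from (P → Q) and ¬Q, infer ¬P.
Q = 'n is divisible by 3' is denied; since P → Q, P must also fail.

Not (n is divisible by 6).


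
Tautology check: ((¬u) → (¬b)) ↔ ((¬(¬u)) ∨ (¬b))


Build the truth table over {b, u}:
b | u | φ
---------
F | F | T
T | F | T
F | T | T
T | T | T
Every row evaluates to true.

Yes, it is a tautology.


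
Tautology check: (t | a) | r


Build the truth table over {a, r, t}:
a | r | t | φ
-------------
False | False | False | False
True | False | False | True
False | True | False | True
True | True | False | True
False | False | True | True
True | False | True | True
False | True | True | True
True | True | True | True
Counterexample at row 1: with a=False, r=False, t=False, the formula is False.

No, it is not a tautology.


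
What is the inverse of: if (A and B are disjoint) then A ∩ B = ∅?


The inverse of (P → Q) is (¬P → ¬Q). It is equivalent to the converse, not to the original.
Here P = '(A and B are disjoint)' and Q = 'A ∩ B = ∅'.

If not ((A and B are disjoint)), then not (A ∩ B = ∅).


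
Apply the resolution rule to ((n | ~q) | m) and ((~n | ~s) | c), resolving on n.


The clauses contain complementary literals n and ~n.
Resolution eliminates this pair and disjoins the remaining literals (merging duplicates).

(((m | ~q) | c) | ~s)


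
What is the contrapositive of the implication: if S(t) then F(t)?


The contrapositive of (P → Q) is (¬Q → ¬P); it is logically equivalent to the original.
Here P = 'S(t)' and Q = 'F(t)'.

If not (F(t)), then not (S(t)).


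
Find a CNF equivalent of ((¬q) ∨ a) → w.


Step 1: Rewrite as ¬((¬q) ∨ a) ∨ w = (¬(¬q) ∧ ¬a) ∨ w.
Step 2: Distribute ∨ over ∧.
Step 3: Eliminate any double negations (¬¬X = X).

(q ∨ w) ∧ ((¬a) ∨ w)


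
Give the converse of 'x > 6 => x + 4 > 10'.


The converse of (P → Q) is (Q → P). It is not in general equivalent to the original.
Here P = 'x > 6' and Q = 'x + 4 > 10'.

If x + 4 > 10, then x > 6.


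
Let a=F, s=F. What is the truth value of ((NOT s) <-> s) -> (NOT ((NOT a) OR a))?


Substitute a=F, s=F:
NOT s = T
(NOT s) <-> s = T <-> F = F
NOT a = T
(NOT a) OR a = T OR F = T
NOT ((NOT a) OR a) = F
((NOT s) <-> s) -> (NOT ((NOT a) OR a)) = F -> F = T

T


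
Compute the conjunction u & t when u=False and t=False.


Conjunction is true only when both operands are true.
Substitute: u=False, t=False.
False & False evaluates to False.

False


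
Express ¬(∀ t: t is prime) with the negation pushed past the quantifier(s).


¬(∀ x: φ) = ∃ x: ¬φ, and ¬(∃ x: φ) = ∀ x: ¬φ.
Apply to the universal statement.

∃ t: ¬(t is prime)


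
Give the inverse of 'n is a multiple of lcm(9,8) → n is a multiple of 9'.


The inverse of (P → Q) is (¬P → ¬Q). It is equivalent to the converse, not to the original.
Here P = 'n is a multiple of lcm(9,8)' and Q = 'n is a multiple of 9'.

If not (n is a multiple of lcm(9,8)), then not (n is a multiple of 9).


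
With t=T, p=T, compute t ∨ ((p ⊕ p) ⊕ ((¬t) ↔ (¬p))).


Substitute t=T, p=T:
p ⊕ p = T ⊕ T = F
¬t = F
¬p = F
(¬t) ↔ (¬p) = F ↔ F = T
(p ⊕ p) ⊕ ((¬t) ↔ (¬p)) = F ⊕ T = T
t ∨ ((p ⊕ p) ⊕ ((¬t) ↔ (¬p))) = T ∨ T = T

T


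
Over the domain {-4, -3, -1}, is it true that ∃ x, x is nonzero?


Evaluate the predicate on each element: -4:T, -3:T, -1:T.
Witness x = -4 satisfies the predicate.

T


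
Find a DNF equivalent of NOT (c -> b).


Step 1: Rewrite implication then negate: ¬(¬c ∨ b) = c ∧ ¬b.

c AND (NOT b)


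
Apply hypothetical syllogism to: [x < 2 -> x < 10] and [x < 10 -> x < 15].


Hypothetical syllogism: from (P → Q) and (Q → R), infer (P → R).
Chain the two implications through the shared middle term 'x < 10'.

x < 2 -> x < 15


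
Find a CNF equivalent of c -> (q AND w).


Step 1: Rewrite c → (q ∧ w) as ¬c ∨ (q ∧ w).
Step 2: Distribute ∨ over ∧.

((NOT c) OR q) AND ((NOT c) OR w)


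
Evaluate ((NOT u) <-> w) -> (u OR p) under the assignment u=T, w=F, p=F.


Substitute u=T, w=F, p=F:
NOT u = F
(NOT u) <-> w = F <-> F = T
u OR p = T OR F = T
((NOT u) <-> w) -> (u OR p) = T -> T = T

T


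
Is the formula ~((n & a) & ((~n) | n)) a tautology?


Build the truth table over {a, n}:
a | n | φ
---------
False | False | True
True | False | True
False | True | True
True | True | False
Counterexample at row 4: with a=True, n=True, the formula is False.

No, it is not a tautology.


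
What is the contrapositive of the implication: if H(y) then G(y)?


The contrapositive of (P → Q) is (¬Q → ¬P); it is logically equivalent to the original.
Here P = 'H(y)' and Q = 'G(y)'.

If not (G(y)), then not (H(y)).


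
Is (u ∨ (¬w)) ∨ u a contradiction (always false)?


Truth table over {u, w}:
u | w | φ
---------
F | F | T
T | F | T
F | T | F
T | T | T
Satisfying assignment at row 1: u=F, w=F gives T.

No, it is not a contradiction.


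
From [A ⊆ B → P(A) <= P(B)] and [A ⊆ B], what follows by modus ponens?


Modus ponens: from (P → Q) and P, infer Q.
P = 'A ⊆ B' is asserted, and P → Q holds, so Q follows.

P(A) <= P(B).


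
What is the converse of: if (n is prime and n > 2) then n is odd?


The converse of (P → Q) is (Q → P). It is not in general equivalent to the original.
Here P = '(n is prime and n > 2)' and Q = 'n is odd'.

If n is odd, then (n is prime and n > 2).


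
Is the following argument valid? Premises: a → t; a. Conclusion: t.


This matches the form of modus ponens: the conclusion follows in every model of the premises.

Valid.


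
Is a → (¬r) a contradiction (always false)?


Truth table over {a, r}:
a | r | φ
---------
F | F | T
T | F | T
F | T | T
T | T | F
Satisfying assignment at row 1: a=F, r=F gives T.

No, it is not a contradiction.


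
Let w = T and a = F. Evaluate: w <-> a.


Biconditional is true when both operands have the same truth value.
Substitute: w=T, a=F.
T <-> F evaluates to F.

F


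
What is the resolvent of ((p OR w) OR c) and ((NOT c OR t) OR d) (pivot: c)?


The clauses contain complementary literals c and NOTc.
Resolution eliminates this pair and disjoins the remaining literals (merging duplicates).

(((w OR p) OR t) OR d)


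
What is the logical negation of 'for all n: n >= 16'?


¬(for all x: φ) = there exists x: ¬φ, and ¬(there exists x: φ) = for all x: ¬φ.
Apply to the universal statement.

there exists n: NOT(n >= 16)


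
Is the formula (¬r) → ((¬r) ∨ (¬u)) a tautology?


Build the truth table over {r, u}:
r | u | φ
---------
F | F | T
T | F | T
F | T | T
T | T | T
Every row evaluates to true.

Yes, it is a tautology.


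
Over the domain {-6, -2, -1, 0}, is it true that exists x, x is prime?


Evaluate the predicate on each element: -6:False, -2:False, -1:False, 0:False.
No element satisfies the predicate.

False


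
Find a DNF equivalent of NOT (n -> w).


Step 1: Rewrite implication then negate: ¬(¬n ∨ w) = n ∧ ¬w.

n AND (NOT w)


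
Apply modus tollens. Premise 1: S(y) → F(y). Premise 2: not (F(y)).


Modus tollens: from (P → Q) and ¬Q, infer ¬P.
Q = 'F(y)' is denied; since P → Q, P must also fail.

Not (S(y)).


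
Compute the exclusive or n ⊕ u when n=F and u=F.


Exclusive or is true when exactly one operand is true.
Substitute: n=F, u=F.
F ⊕ F evaluates to F.

F


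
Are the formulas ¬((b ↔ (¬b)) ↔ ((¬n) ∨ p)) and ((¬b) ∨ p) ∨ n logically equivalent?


Compare truth tables:
b | n | p | φ | ψ
-----------------
F | F | F | T | T
T | F | F | T | F
F | T | F | F | T
T | T | F | F | T
F | F | T | T | T
T | F | T | T | T
F | T | T | T | T
T | T | T | T | T
They differ at row 2 (b=T, n=F, p=F): φ=T but ψ=F.

No, they are not logically equivalent.


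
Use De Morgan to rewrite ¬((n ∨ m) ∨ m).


De Morgan: the negation of a disjunction is the conjunction of the negations.
Distribute ¬ across ∨, flipping it to ∧, and negate each literal.

((¬n) ∧ (¬m)) ∧ (¬m)


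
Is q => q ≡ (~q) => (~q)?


Compare truth tables:
q | φ | ψ
---------
False | True | True
True | True | True
The columns φ and ψ agree on every row.

Yes, they are logically equivalent.


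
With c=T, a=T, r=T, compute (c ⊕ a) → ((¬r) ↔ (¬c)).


Substitute c=T, a=T, r=T:
c ⊕ a = T ⊕ T = F
¬r = F
¬c = F
(¬r) ↔ (¬c) = F ↔ F = T
(c ⊕ a) → ((¬r) ↔ (¬c)) = F → T = T

T


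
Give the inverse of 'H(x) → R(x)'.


The inverse of (P → Q) is (¬P → ¬Q). It is equivalent to the converse, not to the original.
Here P = 'H(x)' and Q = 'R(x)'.

If not (H(x)), then not (R(x)).


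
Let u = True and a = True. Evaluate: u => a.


Implication is false only when antecedent is true and consequent is false.
Substitute: u=True, a=True.
True => True evaluates to True.

True


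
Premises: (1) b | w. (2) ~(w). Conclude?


Disjunctive syllogism: from (P ∨ Q) and ¬P, infer Q.
One disjunct, 'w', is ruled out; the other must hold.

b


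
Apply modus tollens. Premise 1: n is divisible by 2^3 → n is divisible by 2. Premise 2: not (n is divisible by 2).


Modus tollens: from (P → Q) and ¬Q, infer ¬P.
Q = 'n is divisible by 2' is denied; since P → Q, P must also fail.

Not (n is divisible by 2^3).


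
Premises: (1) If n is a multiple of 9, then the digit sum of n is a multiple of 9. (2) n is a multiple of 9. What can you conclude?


Modus ponens: from (P → Q) and P, infer Q.
P = 'n is a multiple of 9' is asserted, and P → Q holds, so Q follows.

the digit sum of n is a multiple of 9.


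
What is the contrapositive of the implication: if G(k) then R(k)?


The contrapositive of (P → Q) is (¬Q → ¬P); it is logically equivalent to the original.
Here P = 'G(k)' and Q = 'R(k)'.

If not (R(k)), then not (G(k)).


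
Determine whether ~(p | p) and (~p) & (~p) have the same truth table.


Compare truth tables:
p | φ | ψ
---------
False | True | True
True | False | False
The columns φ and ψ agree on every row.

Yes, they are logically equivalent.


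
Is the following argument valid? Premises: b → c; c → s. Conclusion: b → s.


This matches the form of hypothetical syllogism: the conclusion follows in every model of the premises.

Valid.


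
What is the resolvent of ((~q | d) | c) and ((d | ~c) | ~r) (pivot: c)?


The clauses contain complementary literals c and ~c.
Resolution eliminates this pair and disjoins the remaining literals (merging duplicates).

((~q | d) | ~r)


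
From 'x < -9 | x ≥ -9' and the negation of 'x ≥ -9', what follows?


Disjunctive syllogism: from (P ∨ Q) and ¬P, infer Q.
One disjunct, 'x ≥ -9', is ruled out; the other must hold.

x < -9


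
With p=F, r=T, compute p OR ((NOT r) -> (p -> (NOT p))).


Substitute p=F, r=T:
NOT r = F
NOT p = T
p -> (NOT p) = F -> T = T
(NOT r) -> (p -> (NOT p)) = F -> T = T
p OR ((NOT r) -> (p -> (NOT p))) = F OR T = T

T


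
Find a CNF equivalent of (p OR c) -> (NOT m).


Step 1: Rewrite as ¬(p ∨ c) ∨ (¬m) = (¬p ∧ ¬c) ∨ (¬m).
Step 2: Distribute ∨ over ∧.

((NOT p) OR (NOT m)) AND ((NOT c) OR (NOT m))


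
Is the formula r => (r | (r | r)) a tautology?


Build the truth table over {r}:
r | φ
-----
False | True
True | True
Every row evaluates to true.

Yes, it is a tautology.


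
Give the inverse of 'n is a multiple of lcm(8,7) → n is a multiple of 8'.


The inverse of (P → Q) is (¬P → ¬Q). It is equivalent to the converse, not to the original.
Here P = 'n is a multiple of lcm(8,7)' and Q = 'n is a multiple of 8'.

If not (n is a multiple of lcm(8,7)), then not (n is a multiple of 8).


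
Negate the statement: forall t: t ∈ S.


¬(forall x: φ) = exists x: ¬φ, and ¬(exists x: φ) = forall x: ¬φ.
Apply to the universal statement.

exists t: ~(t ∈ S)


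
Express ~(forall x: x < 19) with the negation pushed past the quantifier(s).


¬(forall x: φ) = exists x: ¬φ, and ¬(exists x: φ) = forall x: ¬φ.
Apply to the universal statement.

exists x: ~(x < 19)


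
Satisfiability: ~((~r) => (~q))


Search for a satisfying assignment over {q, r}.
Try q=True, r=False: the formula evaluates to True.
A satisfying assignment exists.

Satisfiable.


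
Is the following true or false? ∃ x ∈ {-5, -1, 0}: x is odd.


Evaluate the predicate on each element: -5:T, -1:T, 0:F.
Witness x = -5 satisfies the predicate.

T


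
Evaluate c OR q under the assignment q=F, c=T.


Substitute q=F, c=T:
c OR q = T OR F = T

T


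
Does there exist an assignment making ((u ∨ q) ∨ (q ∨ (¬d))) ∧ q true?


Search for a satisfying assignment over {d, q, u}.
Try d=F, q=T, u=F: the formula evaluates to T.
A satisfying assignment exists.

Satisfiable.


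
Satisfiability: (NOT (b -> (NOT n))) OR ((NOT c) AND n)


Search for a satisfying assignment over {b, c, n}.
Try b=F, c=F, n=T: the formula evaluates to T.
A satisfying assignment exists.

Satisfiable.


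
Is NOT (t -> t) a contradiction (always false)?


Truth table over {t}:
t | φ
-----
F | F
T | F
Every row is false.

Yes, it is a contradiction.


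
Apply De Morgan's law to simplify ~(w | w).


De Morgan: the negation of a disjunction is the conjunction of the negations.
Distribute ~ across |, flipping it to &, and negate each literal.

(~w) & (~w)


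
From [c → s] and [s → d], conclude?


Hypothetical syllogism: from (P → Q) and (Q → R), infer (P → R).
Chain the two implications through the shared middle term 's'.

c → d


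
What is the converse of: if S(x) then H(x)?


The converse of (P → Q) is (Q → P). It is not in general equivalent to the original.
Here P = 'S(x)' and Q = 'H(x)'.

If H(x), then S(x).


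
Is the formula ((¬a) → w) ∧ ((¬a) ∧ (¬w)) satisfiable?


Check all 4 assignments over {a, w}:
a | w | φ
---------
F | F | F
T | F | F
F | T | F
T | T | F
No assignment makes the formula true.

Unsatisfiable.


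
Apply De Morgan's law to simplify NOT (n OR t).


De Morgan: the negation of a disjunction is the conjunction of the negations.
Distribute NOT across OR, flipping it to AND, and negate each literal.

(NOT n) AND (NOT t)


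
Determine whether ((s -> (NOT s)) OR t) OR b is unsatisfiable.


Truth table over {b, s, t}:
b | s | t | φ
-------------
F | F | F | T
T | F | F | T
F | T | F | F
T | T | F | T
F | F | T | T
T | F | T | T
F | T | T | T
T | T | T | T
Satisfying assignment at row 1: b=F, s=F, t=F gives T.

No, it is not a contradiction.


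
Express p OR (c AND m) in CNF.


Step 1: Distribute ∨ over ∧: p ∨ (c ∧ m) = (p ∨ c) ∧ (p ∨ m).

(p OR c) AND (p OR m)


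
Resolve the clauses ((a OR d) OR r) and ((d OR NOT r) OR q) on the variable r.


The clauses contain complementary literals r and NOTr.
Resolution eliminates this pair and disjoins the remaining literals (merging duplicates).

((a OR d) OR q)


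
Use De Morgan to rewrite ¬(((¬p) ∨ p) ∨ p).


De Morgan: the negation of a disjunction is the conjunction of the negations.
Distribute ¬ across ∨, flipping it to ∧, and negate each literal.

(p ∧ (¬p)) ∧ (¬p)


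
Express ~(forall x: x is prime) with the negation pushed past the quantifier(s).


¬(forall x: φ) = exists x: ¬φ, and ¬(exists x: φ) = forall x: ¬φ.
Apply to the universal statement.

exists x: ~(x is prime)


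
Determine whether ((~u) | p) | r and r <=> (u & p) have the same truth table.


Compare truth tables:
p | r | u | φ | ψ
-----------------
False | False | False | True | True
True | False | False | True | True
False | True | False | True | False
True | True | False | True | False
False | False | True | False | True
True | False | True | True | False
False | True | True | True | False
True | True | True | True | True
They differ at row 3 (p=False, r=True, u=False): φ=True but ψ=False.

No, they are not logically equivalent.


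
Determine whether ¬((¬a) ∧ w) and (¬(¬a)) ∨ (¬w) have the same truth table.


Compare truth tables:
a | w | φ | ψ
-------------
F | F | T | T
T | F | T | T
F | T | F | F
T | T | T | T
The columns φ and ψ agree on every row.

Yes, they are logically equivalent.


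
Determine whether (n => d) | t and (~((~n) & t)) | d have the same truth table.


Compare truth tables:
d | n | t | φ | ψ
-----------------
False | False | False | True | True
True | False | False | True | True
False | True | False | False | True
True | True | False | True | True
False | False | True | True | False
True | False | True | True | True
False | True | True | True | True
True | True | True | True | True
They differ at row 3 (d=False, n=True, t=False): φ=False but ψ=True.

No, they are not logically equivalent.


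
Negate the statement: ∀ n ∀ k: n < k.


Negation flips each quantifier (∀↔∃) and negates the inner predicate.
¬(∀ n ∀ k: φ) = ∃ n ∃ k: ¬φ.

∃ n ∃ k: ¬(n < k)


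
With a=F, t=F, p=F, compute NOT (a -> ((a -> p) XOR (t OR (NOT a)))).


Substitute a=F, t=F, p=F:
a -> p = F -> F = T
NOT a = T
t OR (NOT a) = F OR T = T
(a -> p) XOR (t OR (NOT a)) = T XOR T = F
a -> ((a -> p) XOR (t OR (NOT a))) = F -> F = T
NOT (a -> ((a -> p) XOR (t OR (NOT a)))) = F

F


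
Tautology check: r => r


Build the truth table over {r}:
r | φ
-----
False | True
True | True
Every row evaluates to true.

Yes, it is a tautology.


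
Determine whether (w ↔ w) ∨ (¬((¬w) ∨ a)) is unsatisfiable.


Truth table over {a, w}:
a | w | φ
---------
F | F | T
T | F | T
F | T | T
T | T | T
Satisfying assignment at row 1: a=F, w=F gives T.

No, it is not a contradiction.


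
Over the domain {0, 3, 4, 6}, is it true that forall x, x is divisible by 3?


Evaluate the predicate on each element: 0:True, 3:True, 4:False, 6:True.
Counterexample x = 4 fails the predicate.

False


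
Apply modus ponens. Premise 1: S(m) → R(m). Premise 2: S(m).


Modus ponens: from (P → Q) and P, infer Q.
P = 'S(m)' is asserted, and P → Q holds, so Q follows.

R(m).


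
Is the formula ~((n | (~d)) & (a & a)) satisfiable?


Search for a satisfying assignment over {a, d, n}.
Try a=False, d=False, n=False: the formula evaluates to True.
A satisfying assignment exists.

Satisfiable.
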